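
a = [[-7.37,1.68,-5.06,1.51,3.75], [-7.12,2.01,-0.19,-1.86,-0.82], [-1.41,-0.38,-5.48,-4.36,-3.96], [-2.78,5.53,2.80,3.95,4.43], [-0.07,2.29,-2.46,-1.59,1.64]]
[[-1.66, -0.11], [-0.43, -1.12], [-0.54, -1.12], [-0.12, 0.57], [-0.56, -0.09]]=a@[[0.07, 0.10],  [0.02, -0.03],  [0.15, -0.01],  [0.02, 0.14],  [-0.12, 0.11]]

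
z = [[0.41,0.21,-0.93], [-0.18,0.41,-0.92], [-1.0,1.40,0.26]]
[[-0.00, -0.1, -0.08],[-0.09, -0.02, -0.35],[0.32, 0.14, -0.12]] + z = [[0.41, 0.11, -1.01], [-0.27, 0.39, -1.27], [-0.68, 1.54, 0.14]]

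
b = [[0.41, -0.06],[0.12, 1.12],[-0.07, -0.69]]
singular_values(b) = [1.32, 0.41]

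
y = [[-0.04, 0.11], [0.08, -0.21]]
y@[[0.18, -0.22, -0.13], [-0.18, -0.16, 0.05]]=[[-0.03, -0.01, 0.01], [0.05, 0.02, -0.02]]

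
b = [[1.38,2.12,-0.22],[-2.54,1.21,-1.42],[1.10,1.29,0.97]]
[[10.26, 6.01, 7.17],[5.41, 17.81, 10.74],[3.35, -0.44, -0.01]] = b @ [[1.27, -3.17, -0.5], [3.71, 4.59, 3.31], [-2.92, -2.96, -3.85]]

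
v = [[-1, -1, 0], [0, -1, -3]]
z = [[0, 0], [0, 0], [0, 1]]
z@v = [[0, 0, 0], [0, 0, 0], [0, -1, -3]]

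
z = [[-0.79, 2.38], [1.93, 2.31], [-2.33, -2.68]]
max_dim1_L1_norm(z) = 5.01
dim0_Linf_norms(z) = [2.33, 2.68]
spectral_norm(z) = 4.87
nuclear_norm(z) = 6.93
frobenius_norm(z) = 5.29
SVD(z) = [[-0.33,0.94], [-0.61,-0.19], [0.72,0.26]] @ diag([4.873672421331308, 2.0513695741027815]) @ [[-0.53, -0.85], [-0.85, 0.53]]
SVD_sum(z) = [[0.85,  1.35], [1.59,  2.52], [-1.87,  -2.97]] + [[-1.64, 1.03], [0.34, -0.21], [-0.46, 0.29]]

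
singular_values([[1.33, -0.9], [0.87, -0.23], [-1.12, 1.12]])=[2.39, 0.41]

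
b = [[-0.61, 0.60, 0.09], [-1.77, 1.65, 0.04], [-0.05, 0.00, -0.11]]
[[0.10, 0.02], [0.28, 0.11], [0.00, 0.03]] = b @ [[-0.03,-0.15], [0.14,-0.09], [-0.02,-0.16]]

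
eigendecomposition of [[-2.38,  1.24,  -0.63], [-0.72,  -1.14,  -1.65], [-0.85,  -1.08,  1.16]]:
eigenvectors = [[(-0.68+0j), (-0.68-0j), -0.25+0.00j], [(-0.23-0.62j), -0.23+0.62j, -0.41+0.00j], [(-0.18-0.25j), -0.18+0.25j, (0.88+0j)]]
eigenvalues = [(-2.14+0.9j), (-2.14-0.9j), (1.91+0j)]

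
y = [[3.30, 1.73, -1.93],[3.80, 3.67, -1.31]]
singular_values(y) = [6.77, 1.17]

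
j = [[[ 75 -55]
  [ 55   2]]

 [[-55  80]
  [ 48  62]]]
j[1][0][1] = 80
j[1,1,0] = 48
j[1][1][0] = 48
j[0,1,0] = 55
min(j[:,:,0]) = -55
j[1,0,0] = -55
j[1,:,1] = [80, 62]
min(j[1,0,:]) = -55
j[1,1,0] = 48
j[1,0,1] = 80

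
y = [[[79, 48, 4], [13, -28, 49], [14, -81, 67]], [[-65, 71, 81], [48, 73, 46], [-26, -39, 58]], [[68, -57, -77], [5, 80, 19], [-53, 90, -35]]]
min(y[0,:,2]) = 4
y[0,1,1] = -28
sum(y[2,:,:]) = 40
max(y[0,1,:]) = 49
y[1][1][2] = 46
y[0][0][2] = 4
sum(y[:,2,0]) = -65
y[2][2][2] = -35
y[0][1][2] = 49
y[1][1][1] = 73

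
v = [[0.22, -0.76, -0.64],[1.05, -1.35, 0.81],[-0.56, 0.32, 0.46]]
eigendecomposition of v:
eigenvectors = [[-0.47-0.28j,-0.47+0.28j,(-0.65+0j)], [(-0.83+0j),(-0.83-0j),(-0.03+0j)], [(0.04-0.11j),0.04+0.11j,0.76+0.00j]]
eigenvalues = [(-0.8+0.46j), (-0.8-0.46j), (0.93+0j)]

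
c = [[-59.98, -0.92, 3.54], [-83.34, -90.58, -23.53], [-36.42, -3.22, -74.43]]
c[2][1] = -3.22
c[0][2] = 3.54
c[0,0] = -59.98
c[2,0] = -36.42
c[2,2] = -74.43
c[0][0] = -59.98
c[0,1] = -0.92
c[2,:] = [-36.42, -3.22, -74.43]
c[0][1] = -0.92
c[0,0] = -59.98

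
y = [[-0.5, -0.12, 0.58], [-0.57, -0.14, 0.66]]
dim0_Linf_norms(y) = [0.57, 0.14, 0.66]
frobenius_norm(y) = 1.18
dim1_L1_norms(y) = [1.2, 1.37]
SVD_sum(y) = [[-0.50, -0.12, 0.58], [-0.57, -0.14, 0.66]] + [[0.0, 0.0, 0.00],[-0.00, -0.00, -0.0]]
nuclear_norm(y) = 1.18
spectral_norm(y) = 1.18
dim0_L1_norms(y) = [1.07, 0.26, 1.24]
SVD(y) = [[-0.66, -0.75],[-0.75, 0.66]] @ diag([1.1751148832166372, 0.0022385805210742467]) @ [[0.65,0.16,-0.75], [-0.08,-0.96,-0.27]]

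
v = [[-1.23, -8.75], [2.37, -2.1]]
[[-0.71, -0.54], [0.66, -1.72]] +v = [[-1.94, -9.29], [3.03, -3.82]]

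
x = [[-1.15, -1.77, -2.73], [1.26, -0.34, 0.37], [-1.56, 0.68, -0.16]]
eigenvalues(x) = [-2.35, 0.7, -0.0]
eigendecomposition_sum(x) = [[-1.36, -0.66, -1.58], [1.09, 0.53, 1.27], [-1.31, -0.64, -1.52]] + [[0.21, -1.11, -1.15], [0.17, -0.87, -0.9], [-0.25, 1.32, 1.36]] + [[-0.00, -0.00, -0.0], [-0.0, -0.00, -0.00], [0.00, 0.00, 0.0]]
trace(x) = -1.65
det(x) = 0.00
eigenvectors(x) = [[0.62, -0.57, 0.37],[-0.50, -0.45, 0.70],[0.6, 0.68, -0.61]]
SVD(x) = [[-0.97, -0.24, 0.07], [0.20, -0.56, 0.80], [-0.15, 0.79, 0.59]] @ diag([3.529375231143966, 2.052683724453328, 7.177669733847312e-05]) @ [[0.45, 0.44, 0.78], [-0.81, 0.56, 0.16], [-0.37, -0.7, 0.61]]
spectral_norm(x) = 3.53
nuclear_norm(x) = 5.58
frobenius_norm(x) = 4.08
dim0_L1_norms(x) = [3.97, 2.79, 3.26]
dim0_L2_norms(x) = [2.31, 1.93, 2.76]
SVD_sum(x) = [[-1.55, -1.49, -2.65], [0.32, 0.31, 0.55], [-0.24, -0.23, -0.42]] + [[0.4, -0.28, -0.08], [0.94, -0.65, -0.18], [-1.32, 0.91, 0.26]] + [[-0.00,-0.0,0.00], [-0.00,-0.0,0.00], [-0.0,-0.0,0.0]]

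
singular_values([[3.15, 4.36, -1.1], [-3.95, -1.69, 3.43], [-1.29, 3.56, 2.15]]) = [7.34, 5.03, 0.39]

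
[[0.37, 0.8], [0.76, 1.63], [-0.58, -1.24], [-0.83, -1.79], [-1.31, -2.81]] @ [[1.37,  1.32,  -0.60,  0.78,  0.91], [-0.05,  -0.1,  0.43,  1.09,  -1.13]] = [[0.47, 0.41, 0.12, 1.16, -0.57], [0.96, 0.84, 0.24, 2.37, -1.15], [-0.73, -0.64, -0.19, -1.80, 0.87], [-1.05, -0.92, -0.27, -2.60, 1.27], [-1.65, -1.45, -0.42, -4.08, 1.98]]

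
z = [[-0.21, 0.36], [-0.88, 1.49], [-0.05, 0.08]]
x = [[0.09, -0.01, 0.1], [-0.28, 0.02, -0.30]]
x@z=[[-0.02,  0.03], [0.06,  -0.09]]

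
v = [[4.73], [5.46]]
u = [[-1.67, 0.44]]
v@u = [[-7.9, 2.08], [-9.12, 2.40]]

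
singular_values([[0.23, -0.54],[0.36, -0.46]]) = [0.82, 0.11]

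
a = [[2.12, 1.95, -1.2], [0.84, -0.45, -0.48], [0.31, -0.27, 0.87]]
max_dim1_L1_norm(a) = 5.27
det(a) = -2.72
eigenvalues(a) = [-1.01, 2.45, 1.1]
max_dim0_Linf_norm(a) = 2.12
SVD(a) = [[-0.98, 0.07, 0.18], [-0.16, -0.78, -0.6], [0.10, -0.62, 0.78]] @ diag([3.173981928453542, 0.9908025171068623, 0.8633939367085259]) @ [[-0.69, -0.59, 0.42], [-0.71, 0.66, -0.24], [0.14, 0.47, 0.87]]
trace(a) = 2.54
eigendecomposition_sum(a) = [[-0.13, 0.46, 0.04], [0.24, -0.87, -0.07], [0.06, -0.2, -0.02]] + [[2.33, 1.78, -2.3], [0.62, 0.47, -0.61], [0.35, 0.27, -0.35]] + [[-0.08, -0.29, 1.07], [-0.02, -0.05, 0.20], [-0.1, -0.34, 1.23]]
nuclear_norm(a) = 5.03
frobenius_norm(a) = 3.44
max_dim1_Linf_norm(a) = 2.12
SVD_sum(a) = [[2.15, 1.83, -1.32],  [0.36, 0.30, -0.22],  [-0.22, -0.18, 0.13]] + [[-0.05, 0.04, -0.02],[0.55, -0.51, 0.19],[0.43, -0.4, 0.15]] + [[0.02, 0.07, 0.13], [-0.07, -0.24, -0.45], [0.09, 0.32, 0.59]]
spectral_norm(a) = 3.17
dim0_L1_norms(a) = [3.27, 2.67, 2.55]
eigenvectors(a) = [[0.46,-0.96,0.65], [-0.86,-0.25,0.12], [-0.2,-0.14,0.75]]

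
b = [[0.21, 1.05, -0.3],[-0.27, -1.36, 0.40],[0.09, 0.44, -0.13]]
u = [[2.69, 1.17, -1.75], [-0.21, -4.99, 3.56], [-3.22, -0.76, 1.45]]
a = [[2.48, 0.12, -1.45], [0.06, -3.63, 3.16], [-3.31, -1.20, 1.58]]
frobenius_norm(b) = 1.88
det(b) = 0.00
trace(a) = 0.43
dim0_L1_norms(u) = [6.12, 6.92, 6.76]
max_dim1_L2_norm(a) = 4.81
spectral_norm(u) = 6.94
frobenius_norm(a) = 6.81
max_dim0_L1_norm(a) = 6.19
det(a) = 11.44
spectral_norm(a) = 5.77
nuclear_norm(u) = 10.80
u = a + b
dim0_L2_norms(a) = [4.14, 3.83, 3.82]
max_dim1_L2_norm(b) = 1.44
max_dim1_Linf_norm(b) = 1.36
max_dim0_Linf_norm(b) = 1.36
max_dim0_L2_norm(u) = 5.18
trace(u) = -0.85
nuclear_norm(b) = 1.89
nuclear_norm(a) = 9.90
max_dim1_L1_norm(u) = 8.76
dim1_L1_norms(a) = [4.05, 6.85, 6.09]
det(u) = 2.60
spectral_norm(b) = 1.88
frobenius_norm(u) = 7.90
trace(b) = -1.28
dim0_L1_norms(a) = [5.85, 4.95, 6.19]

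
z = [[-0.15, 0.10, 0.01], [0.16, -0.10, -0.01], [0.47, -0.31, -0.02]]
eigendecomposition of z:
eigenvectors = [[0.30, -0.48, 0.07], [-0.31, -0.69, 0.00], [-0.90, -0.54, 1.00]]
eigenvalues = [-0.28, 0.0, 0.01]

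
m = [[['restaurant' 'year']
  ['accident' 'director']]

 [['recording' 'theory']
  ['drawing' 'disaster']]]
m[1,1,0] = 'drawing'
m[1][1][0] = 'drawing'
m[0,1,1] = 'director'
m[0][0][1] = 'year'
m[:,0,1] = ['year', 'theory']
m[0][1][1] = 'director'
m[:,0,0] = ['restaurant', 'recording']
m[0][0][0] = 'restaurant'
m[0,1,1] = 'director'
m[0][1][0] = 'accident'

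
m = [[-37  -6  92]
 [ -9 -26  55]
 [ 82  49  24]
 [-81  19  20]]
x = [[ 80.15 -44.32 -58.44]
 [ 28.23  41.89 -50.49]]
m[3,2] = 20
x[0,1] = -44.32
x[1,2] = -50.49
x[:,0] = [80.15, 28.23]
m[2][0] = 82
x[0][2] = -58.44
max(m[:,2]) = 92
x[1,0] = 28.23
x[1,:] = [28.23, 41.89, -50.49]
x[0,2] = -58.44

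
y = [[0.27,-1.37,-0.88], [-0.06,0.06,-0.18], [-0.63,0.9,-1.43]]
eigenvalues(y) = [-1.66, 0.56, 0.0]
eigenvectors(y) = [[0.47, 0.95, -0.93], [0.11, -0.0, -0.31], [0.87, -0.30, 0.21]]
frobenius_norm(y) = 2.45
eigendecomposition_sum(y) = [[-0.25,0.21,-0.79], [-0.06,0.05,-0.18], [-0.46,0.39,-1.46]] + [[0.52, -1.59, -0.09], [-0.00, 0.01, 0.00], [-0.17, 0.51, 0.03]] + [[-0.00, 0.01, -0.0],[-0.0, 0.0, -0.0],[0.0, -0.0, 0.00]]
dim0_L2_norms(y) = [0.69, 1.64, 1.69]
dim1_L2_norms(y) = [1.65, 0.2, 1.8]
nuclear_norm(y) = 3.46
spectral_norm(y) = 1.82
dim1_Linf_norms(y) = [1.37, 0.18, 1.43]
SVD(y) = [[-0.23,-0.97,0.03], [0.10,-0.05,-0.99], [0.97,-0.22,0.11]] @ diag([1.8223807471324178, 1.6415015744077277, 0.0009968440407106915]) @ [[-0.37, 0.65, -0.66],[-0.07, 0.69, 0.72],[-0.93, -0.32, 0.21]]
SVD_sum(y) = [[0.15, -0.27, 0.27], [-0.07, 0.12, -0.12], [-0.66, 1.15, -1.17]] + [[0.12, -1.10, -1.15],[0.01, -0.06, -0.06],[0.03, -0.25, -0.26]] + [[-0.00,-0.0,0.00], [0.0,0.00,-0.00], [-0.00,-0.00,0.00]]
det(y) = -0.00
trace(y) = -1.10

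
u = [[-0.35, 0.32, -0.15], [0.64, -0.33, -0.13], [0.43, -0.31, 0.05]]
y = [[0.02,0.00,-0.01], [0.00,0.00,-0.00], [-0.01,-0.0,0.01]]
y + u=[[-0.33, 0.32, -0.16], [0.64, -0.33, -0.13], [0.42, -0.31, 0.06]]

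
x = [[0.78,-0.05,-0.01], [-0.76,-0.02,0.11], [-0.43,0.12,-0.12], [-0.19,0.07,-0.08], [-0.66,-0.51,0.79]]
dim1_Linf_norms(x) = [0.78, 0.76, 0.43, 0.19, 0.79]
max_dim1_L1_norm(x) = 1.96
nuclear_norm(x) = 2.27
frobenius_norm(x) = 1.67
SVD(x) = [[-0.47, -0.45, -0.56], [0.50, 0.30, -0.17], [0.21, 0.42, -0.74], [0.09, 0.22, 0.32], [0.69, -0.69, -0.06]] @ diag([1.4622575177381405, 0.8023688440752546, 0.002681394344465454]) @ [[-0.90, -0.21, 0.39], [-0.44, 0.54, -0.72], [-0.06, -0.81, -0.58]]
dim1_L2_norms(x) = [0.78, 0.77, 0.46, 0.22, 1.15]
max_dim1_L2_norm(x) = 1.15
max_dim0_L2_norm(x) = 1.36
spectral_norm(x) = 1.46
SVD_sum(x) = [[0.62,  0.14,  -0.27], [-0.65,  -0.15,  0.28], [-0.28,  -0.07,  0.12], [-0.11,  -0.03,  0.05], [-0.90,  -0.21,  0.39]] + [[0.16, -0.2, 0.26], [-0.11, 0.13, -0.17], [-0.15, 0.18, -0.24], [-0.08, 0.1, -0.13], [0.24, -0.30, 0.40]] + [[0.0, 0.00, 0.00],[0.0, 0.00, 0.00],[0.0, 0.00, 0.00],[-0.0, -0.00, -0.00],[0.00, 0.00, 0.0]]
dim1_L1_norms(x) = [0.84, 0.89, 0.67, 0.34, 1.96]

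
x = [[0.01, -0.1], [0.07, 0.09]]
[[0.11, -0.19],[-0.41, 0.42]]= x@[[-3.95, 3.23], [-1.50, 2.20]]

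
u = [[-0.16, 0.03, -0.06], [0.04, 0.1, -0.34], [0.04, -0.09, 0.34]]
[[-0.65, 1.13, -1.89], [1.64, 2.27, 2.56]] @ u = [[0.07, 0.26, -0.99], [-0.07, 0.05, 0.0]]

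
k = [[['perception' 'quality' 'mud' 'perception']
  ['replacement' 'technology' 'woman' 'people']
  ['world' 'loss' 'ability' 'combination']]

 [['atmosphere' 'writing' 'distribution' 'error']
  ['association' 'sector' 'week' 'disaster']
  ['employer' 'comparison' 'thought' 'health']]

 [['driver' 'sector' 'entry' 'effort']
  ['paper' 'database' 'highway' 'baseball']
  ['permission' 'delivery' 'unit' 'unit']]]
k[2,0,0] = 'driver'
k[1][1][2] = 'week'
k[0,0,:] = ['perception', 'quality', 'mud', 'perception']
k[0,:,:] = [['perception', 'quality', 'mud', 'perception'], ['replacement', 'technology', 'woman', 'people'], ['world', 'loss', 'ability', 'combination']]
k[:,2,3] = ['combination', 'health', 'unit']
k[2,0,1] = 'sector'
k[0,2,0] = 'world'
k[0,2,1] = 'loss'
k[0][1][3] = 'people'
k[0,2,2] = 'ability'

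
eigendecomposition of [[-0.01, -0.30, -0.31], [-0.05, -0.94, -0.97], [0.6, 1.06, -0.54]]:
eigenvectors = [[(-0.89+0j), 0.04-0.20j, 0.04+0.20j], [(0.35+0j), (0.12-0.63j), (0.12+0.63j)], [(-0.3+0j), (-0.73+0j), -0.73-0.00j]]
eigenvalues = [(0.01+0j), (-0.75+1.08j), (-0.75-1.08j)]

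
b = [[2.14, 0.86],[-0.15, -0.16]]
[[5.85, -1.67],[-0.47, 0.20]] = b @ [[2.50, -0.43],[0.58, -0.87]]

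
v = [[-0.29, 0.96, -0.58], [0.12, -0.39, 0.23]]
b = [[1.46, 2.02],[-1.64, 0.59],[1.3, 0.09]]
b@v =[[-0.18, 0.61, -0.38], [0.55, -1.80, 1.09], [-0.37, 1.21, -0.73]]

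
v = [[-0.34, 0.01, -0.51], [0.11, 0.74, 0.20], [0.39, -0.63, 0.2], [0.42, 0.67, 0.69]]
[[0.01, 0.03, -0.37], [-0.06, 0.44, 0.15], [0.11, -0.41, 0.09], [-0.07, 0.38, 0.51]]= v @ [[0.29, -0.06, -0.22], [-0.06, 0.61, -0.0], [-0.22, -0.0, 0.88]]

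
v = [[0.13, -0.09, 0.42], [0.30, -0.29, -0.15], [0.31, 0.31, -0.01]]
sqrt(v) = [[0.5,-0.32,0.31], [0.45,0.26,-0.43], [0.09,0.5,0.42]]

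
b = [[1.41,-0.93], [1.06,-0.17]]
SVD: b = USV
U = [[-0.85, -0.52], [-0.52, 0.85]]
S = [1.97, 0.38]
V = [[-0.89, 0.45],[0.45, 0.89]]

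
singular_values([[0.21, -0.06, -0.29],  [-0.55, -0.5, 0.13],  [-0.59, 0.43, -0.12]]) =[0.84, 0.68, 0.29]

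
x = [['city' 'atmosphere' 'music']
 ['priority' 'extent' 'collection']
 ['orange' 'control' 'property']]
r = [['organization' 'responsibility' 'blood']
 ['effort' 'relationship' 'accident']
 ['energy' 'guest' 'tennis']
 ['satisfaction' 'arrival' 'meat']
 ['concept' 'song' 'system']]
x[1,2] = 'collection'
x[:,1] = ['atmosphere', 'extent', 'control']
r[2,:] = ['energy', 'guest', 'tennis']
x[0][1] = 'atmosphere'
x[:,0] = ['city', 'priority', 'orange']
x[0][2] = 'music'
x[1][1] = 'extent'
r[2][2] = 'tennis'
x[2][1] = 'control'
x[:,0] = ['city', 'priority', 'orange']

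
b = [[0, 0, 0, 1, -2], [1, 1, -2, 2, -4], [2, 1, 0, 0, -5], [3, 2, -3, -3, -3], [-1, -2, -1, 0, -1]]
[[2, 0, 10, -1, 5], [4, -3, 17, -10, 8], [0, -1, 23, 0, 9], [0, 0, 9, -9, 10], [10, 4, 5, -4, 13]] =b @ [[-1, -3, -1, 0, -5], [-3, 0, 0, 0, -1], [-2, 0, 1, 4, -2], [0, -2, 0, -1, -3], [-1, -1, -5, 0, -4]]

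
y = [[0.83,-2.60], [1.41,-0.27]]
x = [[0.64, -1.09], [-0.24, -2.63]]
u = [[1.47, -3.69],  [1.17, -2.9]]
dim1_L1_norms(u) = [5.16, 4.07]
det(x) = -1.94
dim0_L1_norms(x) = [0.88, 3.72]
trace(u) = -1.43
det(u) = 0.05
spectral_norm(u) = 5.06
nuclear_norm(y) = 4.05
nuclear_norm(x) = 3.53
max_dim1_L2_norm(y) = 2.73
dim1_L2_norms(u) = [3.97, 3.13]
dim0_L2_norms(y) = [1.64, 2.61]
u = x + y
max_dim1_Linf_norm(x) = 2.63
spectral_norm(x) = 2.85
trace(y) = 0.56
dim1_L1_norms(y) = [3.43, 1.68]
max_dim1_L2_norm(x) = 2.64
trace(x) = -1.99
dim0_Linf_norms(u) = [1.47, 3.69]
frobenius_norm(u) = 5.06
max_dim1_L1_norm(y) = 3.43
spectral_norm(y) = 2.83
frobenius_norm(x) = 2.93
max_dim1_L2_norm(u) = 3.97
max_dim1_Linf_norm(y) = 2.6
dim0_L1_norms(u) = [2.64, 6.59]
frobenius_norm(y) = 3.08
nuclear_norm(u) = 5.07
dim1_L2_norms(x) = [1.26, 2.64]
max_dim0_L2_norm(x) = 2.85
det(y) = 3.44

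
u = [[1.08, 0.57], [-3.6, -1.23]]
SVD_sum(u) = [[1.14, 0.41], [-3.58, -1.28]] + [[-0.06, 0.16], [-0.02, 0.05]]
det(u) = 0.72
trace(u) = -0.15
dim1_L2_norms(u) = [1.22, 3.8]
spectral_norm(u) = 3.99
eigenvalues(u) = [(-0.07+0.85j), (-0.07-0.85j)]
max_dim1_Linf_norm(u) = 3.6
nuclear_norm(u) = 4.17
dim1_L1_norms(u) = [1.65, 4.83]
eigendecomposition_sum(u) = [[0.54+0.47j, (0.29+0.03j)], [-1.80-0.16j, (-0.61+0.37j)]] + [[0.54-0.47j, 0.28-0.03j], [(-1.8+0.16j), (-0.61-0.37j)]]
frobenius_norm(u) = 4.00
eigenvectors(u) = [[(-0.3-0.22j), -0.30+0.22j], [0.93+0.00j, (0.93-0j)]]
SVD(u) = [[-0.3, 0.95], [0.95, 0.3]] @ diag([3.9914075389962513, 0.1812894305906853]) @ [[-0.94, -0.34],[-0.34, 0.94]]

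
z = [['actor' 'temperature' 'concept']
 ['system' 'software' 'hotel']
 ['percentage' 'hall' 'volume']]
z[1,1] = 'software'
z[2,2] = 'volume'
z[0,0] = 'actor'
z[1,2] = 'hotel'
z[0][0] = 'actor'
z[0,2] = 'concept'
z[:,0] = ['actor', 'system', 'percentage']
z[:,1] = ['temperature', 'software', 'hall']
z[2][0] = 'percentage'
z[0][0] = 'actor'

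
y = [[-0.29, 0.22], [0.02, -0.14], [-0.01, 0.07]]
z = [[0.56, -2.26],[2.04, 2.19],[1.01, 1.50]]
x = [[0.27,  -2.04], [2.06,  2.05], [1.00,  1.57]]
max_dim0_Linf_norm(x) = 2.06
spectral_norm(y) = 0.38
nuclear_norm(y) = 0.49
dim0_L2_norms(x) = [2.31, 3.29]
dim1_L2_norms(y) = [0.36, 0.14, 0.07]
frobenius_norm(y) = 0.40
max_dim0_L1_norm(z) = 5.95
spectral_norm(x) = 3.74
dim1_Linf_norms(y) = [0.29, 0.14, 0.07]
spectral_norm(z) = 3.82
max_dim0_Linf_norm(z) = 2.26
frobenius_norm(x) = 4.02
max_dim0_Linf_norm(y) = 0.29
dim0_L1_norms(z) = [3.61, 5.95]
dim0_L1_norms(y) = [0.32, 0.43]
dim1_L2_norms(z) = [2.33, 2.99, 1.81]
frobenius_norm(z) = 4.20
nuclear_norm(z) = 5.57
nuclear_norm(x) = 5.21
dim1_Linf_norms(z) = [2.26, 2.19, 1.5]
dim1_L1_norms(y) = [0.51, 0.16, 0.08]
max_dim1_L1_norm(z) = 4.23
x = z + y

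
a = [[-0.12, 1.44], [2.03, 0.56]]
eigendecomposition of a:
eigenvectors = [[-0.72, -0.57], [0.70, -0.82]]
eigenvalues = [-1.52, 1.96]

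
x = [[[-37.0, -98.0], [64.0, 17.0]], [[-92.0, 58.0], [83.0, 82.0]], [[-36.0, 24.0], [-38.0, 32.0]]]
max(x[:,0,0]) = -36.0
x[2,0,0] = -36.0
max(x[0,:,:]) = 64.0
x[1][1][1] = 82.0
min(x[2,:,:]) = -38.0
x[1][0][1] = 58.0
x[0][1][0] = 64.0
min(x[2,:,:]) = -38.0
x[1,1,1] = 82.0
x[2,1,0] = -38.0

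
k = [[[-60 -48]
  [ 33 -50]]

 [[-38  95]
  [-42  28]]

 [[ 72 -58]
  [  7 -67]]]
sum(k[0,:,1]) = -98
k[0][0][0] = -60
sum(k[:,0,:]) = -37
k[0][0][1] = -48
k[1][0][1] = 95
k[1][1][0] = -42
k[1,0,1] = 95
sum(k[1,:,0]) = -80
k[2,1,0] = 7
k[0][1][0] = 33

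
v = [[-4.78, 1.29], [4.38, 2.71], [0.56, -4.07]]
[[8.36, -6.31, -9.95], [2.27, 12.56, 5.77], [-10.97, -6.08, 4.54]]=v@[[-1.06, 1.79, 1.85], [2.55, 1.74, -0.86]]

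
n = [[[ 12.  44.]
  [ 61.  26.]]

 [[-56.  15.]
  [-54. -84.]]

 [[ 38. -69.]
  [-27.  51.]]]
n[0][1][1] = 26.0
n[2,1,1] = 51.0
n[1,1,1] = -84.0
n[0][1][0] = 61.0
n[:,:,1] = [[44.0, 26.0], [15.0, -84.0], [-69.0, 51.0]]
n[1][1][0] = -54.0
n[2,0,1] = -69.0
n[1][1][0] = -54.0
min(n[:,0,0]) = -56.0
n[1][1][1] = -84.0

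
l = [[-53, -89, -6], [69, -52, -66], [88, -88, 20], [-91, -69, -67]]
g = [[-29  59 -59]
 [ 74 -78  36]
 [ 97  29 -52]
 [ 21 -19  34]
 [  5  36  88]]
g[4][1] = 36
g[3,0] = 21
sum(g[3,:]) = 36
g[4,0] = 5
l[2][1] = -88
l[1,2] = -66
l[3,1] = -69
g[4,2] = 88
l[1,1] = -52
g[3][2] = 34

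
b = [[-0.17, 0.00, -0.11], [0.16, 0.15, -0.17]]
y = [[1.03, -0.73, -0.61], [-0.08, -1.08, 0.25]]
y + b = [[0.86, -0.73, -0.72], [0.08, -0.93, 0.08]]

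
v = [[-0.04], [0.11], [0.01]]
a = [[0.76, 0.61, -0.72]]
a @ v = [[0.03]]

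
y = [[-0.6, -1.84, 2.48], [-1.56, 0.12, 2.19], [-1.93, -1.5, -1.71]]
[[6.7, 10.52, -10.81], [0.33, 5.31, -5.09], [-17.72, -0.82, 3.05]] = y @ [[5.52,-0.03,-0.67],[0.06,-2.30,2.16],[4.08,2.53,-2.92]]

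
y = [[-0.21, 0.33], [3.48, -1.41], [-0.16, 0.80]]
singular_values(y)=[3.8, 0.71]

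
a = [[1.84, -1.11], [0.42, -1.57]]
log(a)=[[(0.54-0.14j), -0.06+1.12j], [(0.02-0.42j), 0.35+3.29j]]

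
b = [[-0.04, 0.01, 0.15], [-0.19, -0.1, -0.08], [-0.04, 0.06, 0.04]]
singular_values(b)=[0.23, 0.16, 0.06]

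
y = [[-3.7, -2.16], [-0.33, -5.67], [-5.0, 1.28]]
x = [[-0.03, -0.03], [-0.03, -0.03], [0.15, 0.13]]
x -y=[[3.67, 2.13], [0.3, 5.64], [5.15, -1.15]]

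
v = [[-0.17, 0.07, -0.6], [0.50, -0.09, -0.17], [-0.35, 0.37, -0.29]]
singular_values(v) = [0.81, 0.57, 0.2]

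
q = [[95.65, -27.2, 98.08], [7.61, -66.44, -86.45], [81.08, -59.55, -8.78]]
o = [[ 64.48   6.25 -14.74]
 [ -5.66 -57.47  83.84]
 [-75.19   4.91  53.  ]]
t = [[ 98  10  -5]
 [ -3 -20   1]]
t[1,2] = 1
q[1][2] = -86.45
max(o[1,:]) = 83.84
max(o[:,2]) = 83.84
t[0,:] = [98, 10, -5]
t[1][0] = -3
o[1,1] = -57.47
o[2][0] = -75.19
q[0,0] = 95.65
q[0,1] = -27.2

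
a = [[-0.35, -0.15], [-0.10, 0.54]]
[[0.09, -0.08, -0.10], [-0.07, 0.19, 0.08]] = a @ [[-0.18, 0.08, 0.2], [-0.16, 0.36, 0.19]]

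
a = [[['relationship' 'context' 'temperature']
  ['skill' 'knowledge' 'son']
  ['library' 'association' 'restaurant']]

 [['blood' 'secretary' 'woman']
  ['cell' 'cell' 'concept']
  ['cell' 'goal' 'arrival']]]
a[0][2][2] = 'restaurant'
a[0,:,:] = [['relationship', 'context', 'temperature'], ['skill', 'knowledge', 'son'], ['library', 'association', 'restaurant']]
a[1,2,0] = 'cell'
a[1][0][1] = 'secretary'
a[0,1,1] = 'knowledge'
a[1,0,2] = 'woman'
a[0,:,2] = ['temperature', 'son', 'restaurant']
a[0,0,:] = ['relationship', 'context', 'temperature']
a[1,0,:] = ['blood', 'secretary', 'woman']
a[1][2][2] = 'arrival'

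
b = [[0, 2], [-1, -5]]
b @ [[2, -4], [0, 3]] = [[0, 6], [-2, -11]]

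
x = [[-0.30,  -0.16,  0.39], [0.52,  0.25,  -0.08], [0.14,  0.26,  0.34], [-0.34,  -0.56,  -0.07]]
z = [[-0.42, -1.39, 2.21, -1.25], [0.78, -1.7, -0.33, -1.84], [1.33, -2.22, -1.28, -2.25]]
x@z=[[0.52, -0.18, -1.11, -0.21], [-0.13, -0.97, 1.17, -0.93], [0.6, -1.39, -0.21, -1.42], [-0.39, 1.58, -0.48, 1.61]]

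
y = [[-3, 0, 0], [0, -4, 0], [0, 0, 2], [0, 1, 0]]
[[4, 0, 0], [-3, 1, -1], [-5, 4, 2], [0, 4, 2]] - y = [[7, 0, 0], [-3, 5, -1], [-5, 4, 0], [0, 3, 2]]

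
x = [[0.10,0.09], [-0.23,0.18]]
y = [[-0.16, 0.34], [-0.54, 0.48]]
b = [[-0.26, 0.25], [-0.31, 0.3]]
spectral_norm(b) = 0.56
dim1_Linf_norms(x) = [0.1, 0.23]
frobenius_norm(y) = 0.81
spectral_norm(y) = 0.80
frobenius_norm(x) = 0.32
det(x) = 0.04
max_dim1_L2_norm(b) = 0.43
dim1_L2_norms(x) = [0.13, 0.29]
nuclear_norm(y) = 0.94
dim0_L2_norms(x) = [0.25, 0.2]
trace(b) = 0.04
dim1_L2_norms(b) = [0.36, 0.43]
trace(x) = 0.28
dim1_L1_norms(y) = [0.5, 1.02]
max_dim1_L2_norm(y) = 0.72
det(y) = 0.11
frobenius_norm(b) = 0.56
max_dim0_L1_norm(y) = 0.82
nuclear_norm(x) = 0.43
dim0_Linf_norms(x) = [0.23, 0.18]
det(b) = -0.00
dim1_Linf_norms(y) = [0.34, 0.54]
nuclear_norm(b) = 0.56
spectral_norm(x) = 0.29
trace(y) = 0.32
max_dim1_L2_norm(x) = 0.29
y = b + x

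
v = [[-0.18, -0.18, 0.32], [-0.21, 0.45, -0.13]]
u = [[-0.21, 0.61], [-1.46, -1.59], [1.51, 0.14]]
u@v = [[-0.09, 0.31, -0.15], [0.6, -0.45, -0.26], [-0.30, -0.21, 0.46]]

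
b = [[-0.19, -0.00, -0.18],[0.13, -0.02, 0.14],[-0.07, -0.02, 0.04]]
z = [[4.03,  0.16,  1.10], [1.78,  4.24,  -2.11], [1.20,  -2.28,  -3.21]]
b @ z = [[-0.98,0.38,0.37], [0.66,-0.38,-0.26], [-0.27,-0.19,-0.16]]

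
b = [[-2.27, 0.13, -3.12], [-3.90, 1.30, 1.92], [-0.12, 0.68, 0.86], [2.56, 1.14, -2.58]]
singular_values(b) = [5.64, 4.04, 1.77]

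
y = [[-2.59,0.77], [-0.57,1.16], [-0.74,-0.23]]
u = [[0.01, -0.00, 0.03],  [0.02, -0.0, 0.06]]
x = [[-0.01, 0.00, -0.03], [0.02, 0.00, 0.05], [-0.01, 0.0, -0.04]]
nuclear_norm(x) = 0.08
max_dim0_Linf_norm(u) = 0.06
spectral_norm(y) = 2.92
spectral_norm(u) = 0.07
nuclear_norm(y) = 3.94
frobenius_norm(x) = 0.07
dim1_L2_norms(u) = [0.03, 0.06]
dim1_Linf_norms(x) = [0.03, 0.05, 0.04]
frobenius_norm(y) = 3.09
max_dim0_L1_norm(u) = 0.09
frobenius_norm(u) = 0.07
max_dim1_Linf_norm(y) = 2.59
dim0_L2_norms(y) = [2.75, 1.41]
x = y @ u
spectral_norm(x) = 0.07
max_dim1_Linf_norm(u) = 0.06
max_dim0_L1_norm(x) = 0.12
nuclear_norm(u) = 0.07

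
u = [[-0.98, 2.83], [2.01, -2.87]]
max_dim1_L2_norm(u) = 3.5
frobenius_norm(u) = 4.61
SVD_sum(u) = [[-1.40,2.6], [1.65,-3.06]] + [[0.42,0.23], [0.36,0.19]]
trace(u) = -3.85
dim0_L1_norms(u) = [2.99, 5.7]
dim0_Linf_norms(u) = [2.01, 2.87]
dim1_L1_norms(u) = [3.81, 4.88]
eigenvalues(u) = [0.64, -4.49]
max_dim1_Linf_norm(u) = 2.87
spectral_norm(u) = 4.57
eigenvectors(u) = [[0.87, -0.63], [0.5, 0.78]]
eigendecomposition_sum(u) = [[0.44,  0.35],[0.25,  0.20]] + [[-1.42, 2.48], [1.76, -3.07]]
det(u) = -2.88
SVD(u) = [[-0.65, 0.76],[0.76, 0.65]] @ diag([4.5661436417304175, 0.6297874586595804]) @ [[0.47, -0.88], [0.88, 0.47]]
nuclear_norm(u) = 5.20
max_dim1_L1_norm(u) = 4.88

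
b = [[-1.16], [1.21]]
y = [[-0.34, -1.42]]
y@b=[[-1.32]]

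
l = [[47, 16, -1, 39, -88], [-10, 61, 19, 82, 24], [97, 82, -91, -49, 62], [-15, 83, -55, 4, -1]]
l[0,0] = 47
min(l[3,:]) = -55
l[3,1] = 83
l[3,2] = -55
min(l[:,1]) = 16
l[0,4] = -88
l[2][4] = 62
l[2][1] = 82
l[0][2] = -1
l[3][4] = -1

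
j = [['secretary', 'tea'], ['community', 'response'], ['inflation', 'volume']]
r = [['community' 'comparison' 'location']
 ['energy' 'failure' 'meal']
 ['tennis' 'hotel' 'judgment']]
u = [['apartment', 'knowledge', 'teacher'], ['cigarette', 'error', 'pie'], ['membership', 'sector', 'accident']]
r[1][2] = 'meal'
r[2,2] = 'judgment'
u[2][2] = 'accident'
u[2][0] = 'membership'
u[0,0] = 'apartment'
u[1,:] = ['cigarette', 'error', 'pie']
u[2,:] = ['membership', 'sector', 'accident']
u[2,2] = 'accident'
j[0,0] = 'secretary'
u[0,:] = ['apartment', 'knowledge', 'teacher']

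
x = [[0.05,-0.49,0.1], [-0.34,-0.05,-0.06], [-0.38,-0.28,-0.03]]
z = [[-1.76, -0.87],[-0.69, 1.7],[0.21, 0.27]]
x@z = [[0.27,-0.85], [0.62,0.19], [0.86,-0.15]]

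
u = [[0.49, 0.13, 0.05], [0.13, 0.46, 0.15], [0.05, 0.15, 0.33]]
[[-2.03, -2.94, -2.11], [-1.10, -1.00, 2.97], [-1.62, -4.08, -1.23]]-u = [[-2.52, -3.07, -2.16], [-1.23, -1.46, 2.82], [-1.67, -4.23, -1.56]]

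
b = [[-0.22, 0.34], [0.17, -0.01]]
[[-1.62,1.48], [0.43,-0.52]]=b @ [[2.35, -2.92], [-3.23, 2.47]]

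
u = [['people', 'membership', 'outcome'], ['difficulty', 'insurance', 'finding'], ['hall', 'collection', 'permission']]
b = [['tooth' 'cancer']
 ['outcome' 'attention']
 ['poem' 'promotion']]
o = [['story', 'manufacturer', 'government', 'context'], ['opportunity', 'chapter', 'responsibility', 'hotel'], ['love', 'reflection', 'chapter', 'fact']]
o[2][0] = 'love'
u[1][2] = 'finding'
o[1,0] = 'opportunity'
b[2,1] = 'promotion'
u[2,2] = 'permission'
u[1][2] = 'finding'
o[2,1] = 'reflection'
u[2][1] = 'collection'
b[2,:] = ['poem', 'promotion']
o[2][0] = 'love'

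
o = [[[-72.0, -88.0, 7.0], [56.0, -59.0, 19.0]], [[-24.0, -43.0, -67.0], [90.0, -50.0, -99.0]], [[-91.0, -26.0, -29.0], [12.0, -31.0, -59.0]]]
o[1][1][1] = -50.0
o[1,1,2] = -99.0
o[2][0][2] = -29.0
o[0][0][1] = -88.0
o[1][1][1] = -50.0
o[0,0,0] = -72.0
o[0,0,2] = 7.0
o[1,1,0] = 90.0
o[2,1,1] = -31.0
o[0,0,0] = -72.0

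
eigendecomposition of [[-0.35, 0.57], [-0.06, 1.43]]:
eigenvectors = [[-1.00, -0.31],  [-0.03, -0.95]]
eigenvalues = [-0.33, 1.41]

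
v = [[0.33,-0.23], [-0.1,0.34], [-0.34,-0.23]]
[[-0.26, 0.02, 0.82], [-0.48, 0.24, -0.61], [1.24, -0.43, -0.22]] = v@[[-2.24,0.67,1.56],[-2.07,0.89,-1.33]]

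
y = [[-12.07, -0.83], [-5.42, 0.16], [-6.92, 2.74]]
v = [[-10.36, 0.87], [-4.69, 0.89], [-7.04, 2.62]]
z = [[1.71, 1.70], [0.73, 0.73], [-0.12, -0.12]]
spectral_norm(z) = 2.63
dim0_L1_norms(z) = [2.56, 2.55]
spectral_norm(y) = 14.95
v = y + z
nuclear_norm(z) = 2.63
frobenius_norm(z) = 2.63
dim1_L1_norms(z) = [3.41, 1.46, 0.24]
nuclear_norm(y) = 17.73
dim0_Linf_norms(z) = [1.71, 1.7]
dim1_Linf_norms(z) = [1.71, 0.73, 0.12]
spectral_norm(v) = 13.59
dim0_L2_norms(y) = [14.93, 2.87]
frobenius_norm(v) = 13.69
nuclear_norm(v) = 15.24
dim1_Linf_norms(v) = [10.36, 4.69, 7.04]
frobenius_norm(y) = 15.20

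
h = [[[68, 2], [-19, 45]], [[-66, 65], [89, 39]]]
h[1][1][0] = 89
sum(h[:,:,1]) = 151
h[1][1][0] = 89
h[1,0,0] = -66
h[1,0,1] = 65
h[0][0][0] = 68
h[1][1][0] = 89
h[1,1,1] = 39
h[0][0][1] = 2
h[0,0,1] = 2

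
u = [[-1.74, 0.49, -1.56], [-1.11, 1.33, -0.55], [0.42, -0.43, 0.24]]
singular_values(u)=[2.92, 0.95, 0.0]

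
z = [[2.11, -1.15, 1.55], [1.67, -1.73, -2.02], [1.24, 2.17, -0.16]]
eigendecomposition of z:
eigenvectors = [[(0.88+0j), (-0.06-0.32j), -0.06+0.32j], [(0.12+0j), (-0.71+0j), -0.71-0.00j], [(0.46+0j), 0.11+0.61j, (0.11-0.61j)]]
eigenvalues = [(2.77+0j), (-1.27+2.47j), (-1.27-2.47j)]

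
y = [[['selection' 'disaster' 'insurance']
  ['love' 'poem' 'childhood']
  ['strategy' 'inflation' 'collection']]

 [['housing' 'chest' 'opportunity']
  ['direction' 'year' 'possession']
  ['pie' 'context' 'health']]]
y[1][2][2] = 'health'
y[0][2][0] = 'strategy'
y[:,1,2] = ['childhood', 'possession']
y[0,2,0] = 'strategy'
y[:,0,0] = ['selection', 'housing']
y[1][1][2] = 'possession'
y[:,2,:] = [['strategy', 'inflation', 'collection'], ['pie', 'context', 'health']]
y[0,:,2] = ['insurance', 'childhood', 'collection']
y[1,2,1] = 'context'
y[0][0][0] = 'selection'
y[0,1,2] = 'childhood'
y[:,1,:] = [['love', 'poem', 'childhood'], ['direction', 'year', 'possession']]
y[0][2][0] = 'strategy'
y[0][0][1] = 'disaster'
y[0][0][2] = 'insurance'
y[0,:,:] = [['selection', 'disaster', 'insurance'], ['love', 'poem', 'childhood'], ['strategy', 'inflation', 'collection']]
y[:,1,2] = ['childhood', 'possession']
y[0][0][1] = 'disaster'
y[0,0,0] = 'selection'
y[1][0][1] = 'chest'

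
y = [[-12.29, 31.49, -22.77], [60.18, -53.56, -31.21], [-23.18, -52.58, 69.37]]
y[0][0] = -12.29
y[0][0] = -12.29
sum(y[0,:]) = -3.5700000000000003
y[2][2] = 69.37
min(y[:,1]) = -53.56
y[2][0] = -23.18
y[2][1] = -52.58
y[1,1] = -53.56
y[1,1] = -53.56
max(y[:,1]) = 31.49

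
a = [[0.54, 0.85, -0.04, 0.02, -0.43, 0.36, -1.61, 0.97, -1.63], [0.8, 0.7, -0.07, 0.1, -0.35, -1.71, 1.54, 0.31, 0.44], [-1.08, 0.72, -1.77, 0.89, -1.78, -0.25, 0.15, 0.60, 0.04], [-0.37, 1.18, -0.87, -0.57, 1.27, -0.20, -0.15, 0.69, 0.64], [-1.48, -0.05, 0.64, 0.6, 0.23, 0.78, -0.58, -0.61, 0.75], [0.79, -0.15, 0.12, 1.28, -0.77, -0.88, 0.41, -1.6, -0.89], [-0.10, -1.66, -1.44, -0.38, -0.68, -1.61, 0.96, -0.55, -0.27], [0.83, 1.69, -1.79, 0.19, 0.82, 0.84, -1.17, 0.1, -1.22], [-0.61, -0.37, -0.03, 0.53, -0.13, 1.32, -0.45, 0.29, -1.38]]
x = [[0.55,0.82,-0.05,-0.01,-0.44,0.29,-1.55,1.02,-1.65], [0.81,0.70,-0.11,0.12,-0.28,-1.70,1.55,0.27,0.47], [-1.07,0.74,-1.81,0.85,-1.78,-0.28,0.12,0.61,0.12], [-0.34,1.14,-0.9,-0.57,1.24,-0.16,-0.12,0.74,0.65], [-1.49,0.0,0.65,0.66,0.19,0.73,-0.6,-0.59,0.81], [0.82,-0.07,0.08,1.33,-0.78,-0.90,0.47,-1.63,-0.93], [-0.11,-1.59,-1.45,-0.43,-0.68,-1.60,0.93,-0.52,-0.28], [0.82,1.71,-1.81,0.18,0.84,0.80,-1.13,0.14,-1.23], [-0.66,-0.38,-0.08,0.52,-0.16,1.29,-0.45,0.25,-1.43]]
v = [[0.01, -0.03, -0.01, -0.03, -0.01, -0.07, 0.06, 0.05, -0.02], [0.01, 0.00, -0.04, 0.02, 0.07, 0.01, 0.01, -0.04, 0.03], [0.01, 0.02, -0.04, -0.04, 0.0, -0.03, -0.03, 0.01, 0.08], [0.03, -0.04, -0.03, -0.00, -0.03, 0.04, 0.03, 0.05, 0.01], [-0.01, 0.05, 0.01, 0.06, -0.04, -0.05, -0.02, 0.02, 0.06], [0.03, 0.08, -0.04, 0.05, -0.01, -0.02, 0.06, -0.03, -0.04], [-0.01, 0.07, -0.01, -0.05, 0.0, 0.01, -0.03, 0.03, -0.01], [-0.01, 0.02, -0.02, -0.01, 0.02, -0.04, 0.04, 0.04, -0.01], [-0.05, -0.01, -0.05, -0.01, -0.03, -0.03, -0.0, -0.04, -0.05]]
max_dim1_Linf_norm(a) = 1.79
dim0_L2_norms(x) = [2.5, 2.93, 3.15, 1.94, 2.61, 3.05, 2.79, 2.32, 2.92]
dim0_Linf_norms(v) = [0.05, 0.08, 0.05, 0.06, 0.07, 0.07, 0.06, 0.05, 0.08]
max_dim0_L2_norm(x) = 3.15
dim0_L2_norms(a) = [2.47, 2.98, 3.1, 1.89, 2.62, 3.1, 2.83, 2.28, 2.84]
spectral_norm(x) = 4.62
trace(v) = -0.13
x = a + v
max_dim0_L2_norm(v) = 0.13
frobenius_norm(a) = 8.12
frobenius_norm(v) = 0.32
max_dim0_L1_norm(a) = 7.95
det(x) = -7.09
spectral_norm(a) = 4.69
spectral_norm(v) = 0.15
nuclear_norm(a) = 20.64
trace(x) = -2.20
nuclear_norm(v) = 0.87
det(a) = -0.15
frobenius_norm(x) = 8.14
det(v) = 0.00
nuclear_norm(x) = 20.74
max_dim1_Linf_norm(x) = 1.81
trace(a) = -2.07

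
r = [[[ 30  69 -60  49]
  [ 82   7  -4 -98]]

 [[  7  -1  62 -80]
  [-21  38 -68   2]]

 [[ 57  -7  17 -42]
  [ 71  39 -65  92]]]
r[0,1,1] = 7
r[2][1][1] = 39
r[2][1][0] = 71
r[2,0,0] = 57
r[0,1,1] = 7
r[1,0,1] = -1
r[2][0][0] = 57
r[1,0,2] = 62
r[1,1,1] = 38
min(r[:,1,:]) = -98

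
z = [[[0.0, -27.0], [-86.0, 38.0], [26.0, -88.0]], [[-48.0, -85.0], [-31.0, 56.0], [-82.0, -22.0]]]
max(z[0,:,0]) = 26.0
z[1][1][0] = -31.0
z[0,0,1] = -27.0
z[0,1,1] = 38.0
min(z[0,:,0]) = -86.0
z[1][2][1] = -22.0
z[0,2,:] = [26.0, -88.0]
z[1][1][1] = 56.0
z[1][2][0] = -82.0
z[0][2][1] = -88.0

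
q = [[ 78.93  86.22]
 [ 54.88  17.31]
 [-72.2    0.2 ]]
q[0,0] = 78.93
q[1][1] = 17.31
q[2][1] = 0.2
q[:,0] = [78.93, 54.88, -72.2]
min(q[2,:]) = -72.2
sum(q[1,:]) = 72.19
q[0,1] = 86.22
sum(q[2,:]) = -72.0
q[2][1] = 0.2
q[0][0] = 78.93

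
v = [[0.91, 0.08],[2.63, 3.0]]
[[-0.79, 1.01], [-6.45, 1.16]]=v @ [[-0.73,  1.16], [-1.51,  -0.63]]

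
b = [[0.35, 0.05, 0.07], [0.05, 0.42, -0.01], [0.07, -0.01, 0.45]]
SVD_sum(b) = [[0.12, 0.06, 0.2], [0.06, 0.03, 0.1], [0.2, 0.1, 0.34]] + [[0.02, 0.08, -0.03], [0.08, 0.35, -0.15], [-0.03, -0.15, 0.07]] + [[0.21,  -0.09,  -0.1], [-0.09,  0.04,  0.04], [-0.10,  0.04,  0.05]]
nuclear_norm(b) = 1.22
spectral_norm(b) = 0.49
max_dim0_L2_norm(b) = 0.46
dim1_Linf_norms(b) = [0.35, 0.42, 0.45]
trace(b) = 1.22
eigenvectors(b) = [[0.84, -0.50, -0.21], [-0.37, -0.24, -0.9], [-0.40, -0.83, 0.39]]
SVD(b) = [[-0.50, -0.21, -0.84], [-0.24, -0.9, 0.37], [-0.83, 0.39, 0.40]] @ diag([0.4895275039587551, 0.43583295166727937, 0.2946395443739657]) @ [[-0.50, -0.24, -0.83], [-0.21, -0.9, 0.39], [-0.84, 0.37, 0.4]]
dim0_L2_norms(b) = [0.36, 0.42, 0.46]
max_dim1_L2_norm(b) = 0.46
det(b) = 0.06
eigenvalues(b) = [0.29, 0.49, 0.44]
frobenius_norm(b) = 0.72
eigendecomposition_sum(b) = [[0.21, -0.09, -0.1], [-0.09, 0.04, 0.04], [-0.10, 0.04, 0.05]] + [[0.12, 0.06, 0.2], [0.06, 0.03, 0.1], [0.2, 0.10, 0.34]] + [[0.02, 0.08, -0.03], [0.08, 0.35, -0.15], [-0.03, -0.15, 0.07]]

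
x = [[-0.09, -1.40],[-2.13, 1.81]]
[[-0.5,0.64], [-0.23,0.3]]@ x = [[-1.32, 1.86], [-0.62, 0.86]]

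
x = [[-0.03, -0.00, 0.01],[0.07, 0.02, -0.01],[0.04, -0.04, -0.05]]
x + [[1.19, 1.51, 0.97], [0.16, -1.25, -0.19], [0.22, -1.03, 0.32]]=[[1.16,1.51,0.98], [0.23,-1.23,-0.20], [0.26,-1.07,0.27]]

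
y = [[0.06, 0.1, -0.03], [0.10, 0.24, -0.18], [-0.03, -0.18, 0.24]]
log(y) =[[(-5.25+1.83j), 2.46-1.34j, (1.04-0.78j)], [(2.46-1.34j), (-3.19+0.98j), -1.65+0.57j], [(1.04-0.78j), -1.65+0.57j, (-2.2+0.33j)]]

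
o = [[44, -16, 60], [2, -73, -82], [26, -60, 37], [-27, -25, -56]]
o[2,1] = -60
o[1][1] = -73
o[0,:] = [44, -16, 60]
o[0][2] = 60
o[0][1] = -16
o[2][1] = -60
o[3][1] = -25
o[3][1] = -25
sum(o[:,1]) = -174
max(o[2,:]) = 37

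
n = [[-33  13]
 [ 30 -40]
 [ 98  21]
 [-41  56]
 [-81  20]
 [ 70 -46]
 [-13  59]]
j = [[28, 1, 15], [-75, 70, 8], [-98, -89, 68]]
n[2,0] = 98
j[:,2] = [15, 8, 68]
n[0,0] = -33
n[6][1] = 59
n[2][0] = 98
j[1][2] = 8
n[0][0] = -33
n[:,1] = [13, -40, 21, 56, 20, -46, 59]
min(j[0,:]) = 1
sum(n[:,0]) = 30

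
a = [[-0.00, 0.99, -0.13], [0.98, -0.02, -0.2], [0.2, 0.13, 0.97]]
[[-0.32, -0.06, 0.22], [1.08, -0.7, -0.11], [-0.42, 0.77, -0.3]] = a @ [[0.98,-0.53,-0.17], [-0.4,0.06,0.18], [-0.58,0.89,-0.30]]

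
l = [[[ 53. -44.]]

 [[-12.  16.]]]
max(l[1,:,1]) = 16.0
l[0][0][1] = -44.0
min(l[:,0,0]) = -12.0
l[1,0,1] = 16.0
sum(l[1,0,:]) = 4.0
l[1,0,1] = 16.0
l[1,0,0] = -12.0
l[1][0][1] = 16.0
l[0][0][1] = -44.0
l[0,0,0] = 53.0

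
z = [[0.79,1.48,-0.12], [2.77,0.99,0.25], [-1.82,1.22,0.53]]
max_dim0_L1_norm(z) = 5.38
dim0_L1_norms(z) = [5.38, 3.69, 0.9]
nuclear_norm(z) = 6.02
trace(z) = 2.31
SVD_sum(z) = [[1.07, 0.25, -0.02], [2.84, 0.65, -0.05], [-1.47, -0.34, 0.03]] + [[-0.26, 1.17, 0.23], [-0.09, 0.38, 0.08], [-0.36, 1.59, 0.31]] + [[-0.02,0.06,-0.33], [0.01,-0.04,0.22], [0.01,-0.04,0.19]]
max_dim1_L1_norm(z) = 4.01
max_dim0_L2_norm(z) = 3.41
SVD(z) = [[-0.32, 0.58, -0.75], [-0.84, 0.19, 0.51], [0.44, 0.79, 0.43]] @ diag([3.4644421470943287, 2.1021711660857796, 0.45234610412159443]) @ [[-0.97, -0.22, 0.02], [-0.22, 0.96, 0.19], [0.06, -0.18, 0.98]]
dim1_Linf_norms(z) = [1.48, 2.77, 1.82]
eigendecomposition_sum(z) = [[-0.64, 0.44, -0.10], [0.86, -0.6, 0.13], [-1.14, 0.79, -0.17]] + [[1.37, 1.08, 0.04], [1.96, 1.55, 0.06], [-0.04, -0.03, -0.00]] + [[0.06, -0.04, -0.07], [-0.05, 0.04, 0.06], [-0.64, 0.46, 0.70]]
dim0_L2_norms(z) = [3.41, 2.16, 0.6]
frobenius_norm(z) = 4.08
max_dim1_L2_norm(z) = 2.95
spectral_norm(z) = 3.46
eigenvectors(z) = [[0.41, -0.57, -0.09], [-0.55, -0.82, 0.08], [0.73, 0.02, 0.99]]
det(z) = -3.29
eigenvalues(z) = [-1.41, 2.92, 0.8]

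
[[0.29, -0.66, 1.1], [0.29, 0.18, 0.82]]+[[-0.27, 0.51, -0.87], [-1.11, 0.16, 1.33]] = [[0.02, -0.15, 0.23], [-0.82, 0.34, 2.15]]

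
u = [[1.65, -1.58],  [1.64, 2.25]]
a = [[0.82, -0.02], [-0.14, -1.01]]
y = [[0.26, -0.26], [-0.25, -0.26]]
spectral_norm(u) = 2.83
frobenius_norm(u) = 3.60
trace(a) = -0.19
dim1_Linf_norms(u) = [1.65, 2.25]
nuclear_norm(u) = 5.06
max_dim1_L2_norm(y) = 0.37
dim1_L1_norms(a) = [0.84, 1.15]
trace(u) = 3.90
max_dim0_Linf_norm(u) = 2.25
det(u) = 6.30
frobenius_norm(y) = 0.52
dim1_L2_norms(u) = [2.28, 2.78]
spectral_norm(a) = 1.03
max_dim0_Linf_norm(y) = 0.26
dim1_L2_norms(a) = [0.82, 1.02]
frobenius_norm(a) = 1.31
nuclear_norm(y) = 0.73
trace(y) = 0.00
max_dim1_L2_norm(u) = 2.78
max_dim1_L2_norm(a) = 1.02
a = u @ y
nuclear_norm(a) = 1.84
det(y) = -0.13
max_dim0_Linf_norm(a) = 1.01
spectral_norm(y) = 0.37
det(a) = -0.83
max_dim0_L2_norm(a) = 1.01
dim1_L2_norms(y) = [0.37, 0.36]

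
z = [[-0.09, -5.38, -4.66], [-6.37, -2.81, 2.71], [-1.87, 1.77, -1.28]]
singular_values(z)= [7.57, 7.05, 2.78]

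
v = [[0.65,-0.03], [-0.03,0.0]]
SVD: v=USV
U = [[-1.0, 0.05], [0.05, 1.0]]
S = [0.65, 0.0]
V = [[-1.0, 0.05], [-0.05, -1.0]]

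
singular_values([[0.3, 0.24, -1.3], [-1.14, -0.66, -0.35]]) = [1.38, 1.34]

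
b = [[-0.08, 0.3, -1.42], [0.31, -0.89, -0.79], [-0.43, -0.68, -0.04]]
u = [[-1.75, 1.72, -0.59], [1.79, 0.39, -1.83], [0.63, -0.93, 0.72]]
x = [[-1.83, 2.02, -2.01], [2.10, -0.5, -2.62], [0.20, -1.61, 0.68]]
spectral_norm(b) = 1.65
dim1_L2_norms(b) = [1.45, 1.23, 0.81]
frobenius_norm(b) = 2.07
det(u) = -0.59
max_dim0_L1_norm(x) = 5.31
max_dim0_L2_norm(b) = 1.63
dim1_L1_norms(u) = [4.06, 4.01, 2.28]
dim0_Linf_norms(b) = [0.43, 0.89, 1.42]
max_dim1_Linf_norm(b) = 1.42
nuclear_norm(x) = 7.98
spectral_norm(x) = 3.73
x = b + u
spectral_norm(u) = 2.92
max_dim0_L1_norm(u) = 4.17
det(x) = 10.99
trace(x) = -1.65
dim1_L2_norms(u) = [2.52, 2.59, 1.33]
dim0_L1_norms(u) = [4.17, 3.04, 3.14]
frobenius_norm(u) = 3.85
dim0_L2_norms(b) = [0.54, 1.16, 1.63]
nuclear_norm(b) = 3.31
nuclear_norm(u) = 5.51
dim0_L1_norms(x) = [4.13, 4.13, 5.31]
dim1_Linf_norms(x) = [2.02, 2.62, 1.61]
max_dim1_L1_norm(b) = 1.99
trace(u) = -0.64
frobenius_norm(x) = 5.11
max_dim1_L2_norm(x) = 3.39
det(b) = 0.99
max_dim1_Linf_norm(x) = 2.62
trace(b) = -1.01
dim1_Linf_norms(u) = [1.75, 1.83, 0.93]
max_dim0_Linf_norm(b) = 1.42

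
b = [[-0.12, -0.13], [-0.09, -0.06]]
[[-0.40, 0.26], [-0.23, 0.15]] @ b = [[0.02, 0.04], [0.01, 0.02]]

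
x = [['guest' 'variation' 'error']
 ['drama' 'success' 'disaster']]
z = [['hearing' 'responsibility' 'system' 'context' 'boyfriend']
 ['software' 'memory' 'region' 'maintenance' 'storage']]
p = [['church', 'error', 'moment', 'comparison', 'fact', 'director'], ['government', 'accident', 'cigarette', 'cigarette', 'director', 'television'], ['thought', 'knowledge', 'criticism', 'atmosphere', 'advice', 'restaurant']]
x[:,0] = ['guest', 'drama']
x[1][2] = 'disaster'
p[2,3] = 'atmosphere'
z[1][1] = 'memory'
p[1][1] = 'accident'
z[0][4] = 'boyfriend'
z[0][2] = 'system'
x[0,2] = 'error'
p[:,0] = ['church', 'government', 'thought']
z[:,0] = ['hearing', 'software']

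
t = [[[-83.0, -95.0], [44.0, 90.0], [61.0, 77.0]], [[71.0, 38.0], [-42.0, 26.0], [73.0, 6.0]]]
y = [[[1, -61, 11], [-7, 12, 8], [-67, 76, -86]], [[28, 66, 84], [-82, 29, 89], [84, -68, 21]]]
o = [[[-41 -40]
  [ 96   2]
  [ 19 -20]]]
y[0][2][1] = 76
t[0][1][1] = 90.0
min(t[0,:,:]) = -95.0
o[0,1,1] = 2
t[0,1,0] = 44.0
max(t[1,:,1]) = 38.0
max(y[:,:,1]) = 76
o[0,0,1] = -40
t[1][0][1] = 38.0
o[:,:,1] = [[-40, 2, -20]]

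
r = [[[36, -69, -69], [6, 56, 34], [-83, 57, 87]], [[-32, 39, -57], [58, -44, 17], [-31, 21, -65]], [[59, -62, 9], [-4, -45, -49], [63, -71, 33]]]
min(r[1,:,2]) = -65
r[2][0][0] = 59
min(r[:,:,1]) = -71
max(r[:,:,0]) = 63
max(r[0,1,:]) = 56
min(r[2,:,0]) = -4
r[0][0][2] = -69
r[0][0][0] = 36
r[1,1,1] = -44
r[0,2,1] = 57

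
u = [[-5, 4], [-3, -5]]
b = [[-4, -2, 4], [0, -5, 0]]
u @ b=[[20, -10, -20], [12, 31, -12]]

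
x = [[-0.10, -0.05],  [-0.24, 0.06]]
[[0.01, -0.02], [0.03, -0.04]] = x @ [[-0.13, 0.19], [0.03, 0.10]]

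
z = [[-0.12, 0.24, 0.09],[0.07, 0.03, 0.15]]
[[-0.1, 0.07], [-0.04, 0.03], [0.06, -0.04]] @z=[[0.02, -0.02, 0.00], [0.01, -0.01, 0.0], [-0.01, 0.01, -0.0]]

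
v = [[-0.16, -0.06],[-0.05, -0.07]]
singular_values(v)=[0.19, 0.04]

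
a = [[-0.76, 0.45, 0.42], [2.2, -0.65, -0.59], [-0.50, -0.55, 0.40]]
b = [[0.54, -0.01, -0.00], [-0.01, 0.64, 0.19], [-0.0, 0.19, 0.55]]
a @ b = [[-0.41, 0.38, 0.32], [1.19, -0.55, -0.45], [-0.26, -0.27, 0.12]]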